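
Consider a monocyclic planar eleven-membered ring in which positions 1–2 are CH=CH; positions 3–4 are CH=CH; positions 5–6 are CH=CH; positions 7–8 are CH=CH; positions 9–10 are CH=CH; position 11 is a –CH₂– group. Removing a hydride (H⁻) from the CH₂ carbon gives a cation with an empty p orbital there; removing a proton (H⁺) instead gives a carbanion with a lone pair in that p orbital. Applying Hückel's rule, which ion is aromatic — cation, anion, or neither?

The cation

Once that carbon is sp², every ring atom has a p orbital and both ions are fully conjugated.
Cation: 5 × 2 + 0 = 10 π electrons → 4(2)+2, aromatic.
Anion: 5 × 2 + 2 = 12 π electrons → 4(3), antiaromatic.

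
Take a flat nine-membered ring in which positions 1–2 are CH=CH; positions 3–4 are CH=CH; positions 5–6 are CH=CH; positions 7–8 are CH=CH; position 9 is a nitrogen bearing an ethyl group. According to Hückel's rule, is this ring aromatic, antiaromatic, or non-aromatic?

Aromatic

Check conjugation: each doubly-bonded ring atom is sp² with one p-orbital electron; the pyrrole-type nitrogen donates its lone pair from the p orbital — every position has a p orbital, so the cyclic π system is continuous.
π-electron count: 4 × 2 = 8 from the double-bond units + 2 from the N(ethyl) atom = 10.
With 10 π electrons (n = 2), the Hückel 4n+2 condition holds.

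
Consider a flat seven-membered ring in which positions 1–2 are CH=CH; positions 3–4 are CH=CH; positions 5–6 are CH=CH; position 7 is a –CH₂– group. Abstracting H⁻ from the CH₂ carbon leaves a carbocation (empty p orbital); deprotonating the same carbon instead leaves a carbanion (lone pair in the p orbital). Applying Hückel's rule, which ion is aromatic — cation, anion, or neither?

The cation

Both ions have a continuous loop of p orbitals — each ring atom is sp².
Cation: 3 × 2 + 0 = 6 π electrons → 4(1)+2, aromatic.
Anion: 3 × 2 + 2 = 8 π electrons → 4(2), antiaromatic.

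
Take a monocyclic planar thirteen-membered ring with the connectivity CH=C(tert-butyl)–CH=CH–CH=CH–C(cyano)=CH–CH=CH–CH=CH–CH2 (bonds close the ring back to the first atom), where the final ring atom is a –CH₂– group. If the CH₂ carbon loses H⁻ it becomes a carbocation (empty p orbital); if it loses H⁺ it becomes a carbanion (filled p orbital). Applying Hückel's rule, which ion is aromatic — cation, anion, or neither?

The anion

In either ion the ring is fully conjugated: every atom, including the new sp² carbon, supplies a p orbital.
Cation: 6 × 2 + 0 = 12 π electrons → 4(3), antiaromatic.
Anion: 6 × 2 + 2 = 14 π electrons → 4(3)+2, aromatic.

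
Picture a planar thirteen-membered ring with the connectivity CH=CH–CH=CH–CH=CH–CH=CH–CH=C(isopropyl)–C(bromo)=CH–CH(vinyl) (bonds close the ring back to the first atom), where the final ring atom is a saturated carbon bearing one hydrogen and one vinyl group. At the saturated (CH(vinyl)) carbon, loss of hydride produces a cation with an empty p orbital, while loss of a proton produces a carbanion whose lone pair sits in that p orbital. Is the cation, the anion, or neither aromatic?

In both ions every ring atom is sp² and contributes a p orbital, so both rings are fully conjugated.
Cation: 6 × 2 + 0 = 12 π electrons → 4(3), antiaromatic.
Anion: 6 × 2 + 2 = 14 π electrons → 4(3)+2, aromatic.

The anion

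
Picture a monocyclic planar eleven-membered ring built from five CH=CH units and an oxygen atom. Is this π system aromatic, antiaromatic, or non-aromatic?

All ring atoms are sp² and supply a p orbital to the ring (each doubly-bonded ring atom is sp² with one p-orbital electron; the oxygen donates one lone pair from its p orbital); the conjugation is uninterrupted.
Counting π electrons: 5 × 2 = 10 from the double-bond units + 2 from the O atom = 12.
12 is a 4n count (n = 3), so the planar conjugated ring is antiaromatic.

Antiaromatic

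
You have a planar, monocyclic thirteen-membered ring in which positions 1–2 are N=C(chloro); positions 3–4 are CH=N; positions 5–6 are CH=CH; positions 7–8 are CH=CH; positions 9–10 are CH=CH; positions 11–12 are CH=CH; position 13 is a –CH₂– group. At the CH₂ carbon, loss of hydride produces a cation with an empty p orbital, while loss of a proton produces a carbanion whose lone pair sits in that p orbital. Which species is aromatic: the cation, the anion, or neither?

In either ion the ring is fully conjugated: every atom, including the new sp² carbon, supplies a p orbital.
Cation: 6 × 2 + 0 = 12 π electrons → 4(3), antiaromatic.
Anion: 6 × 2 + 2 = 14 π electrons → 4(3)+2, aromatic.

The anion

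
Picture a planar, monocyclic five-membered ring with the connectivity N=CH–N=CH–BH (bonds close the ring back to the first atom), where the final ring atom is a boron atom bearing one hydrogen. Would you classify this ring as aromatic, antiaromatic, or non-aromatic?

Antiaromatic

The p orbitals form a continuous loop: every atom in a ring double bond is sp² and brings one electron to the p orbital; the doubly-bonded nitrogens are pyridine-type — their lone pairs lie in the ring plane, leaving one electron in the p orbital; the boron has an empty p orbital. The ring is fully conjugated.
Counting π electrons: 2 × 2 = 4 from the double-bond units + 0 from the BH atom = 4.
A 4n π count (4, n = 1) in a planar conjugated ring means antiaromatic.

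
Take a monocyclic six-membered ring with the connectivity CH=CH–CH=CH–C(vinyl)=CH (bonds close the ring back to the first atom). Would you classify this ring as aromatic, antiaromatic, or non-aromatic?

Every ring atom contributes a p orbital perpendicular to the ring (each doubly-bonded ring atom is sp² with one p-orbital electron), so the π system is cyclic and fully conjugated.
Counting π electrons: 3 × 2 = 6 from the 3 double-bond units.
6 = 4(1) + 2, which satisfies Hückel's 4n+2 rule.

Aromatic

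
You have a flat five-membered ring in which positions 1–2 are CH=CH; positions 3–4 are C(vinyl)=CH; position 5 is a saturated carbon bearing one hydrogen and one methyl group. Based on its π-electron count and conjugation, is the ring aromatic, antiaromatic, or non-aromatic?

Non-aromatic

Because that saturated carbon is sp³ and has no p orbital in the ring π system at the CH(methyl) position, the π system cannot extend all the way around the ring.
Broken conjugation rules out both aromaticity and antiaromaticity.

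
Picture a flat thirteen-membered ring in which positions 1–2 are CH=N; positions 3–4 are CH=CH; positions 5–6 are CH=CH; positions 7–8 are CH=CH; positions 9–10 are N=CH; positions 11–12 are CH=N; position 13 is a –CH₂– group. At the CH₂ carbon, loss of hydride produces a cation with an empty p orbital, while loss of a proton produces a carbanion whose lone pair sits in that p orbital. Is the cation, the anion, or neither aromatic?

Once that carbon is sp², every ring atom has a p orbital and both ions are fully conjugated.
Cation: 6 × 2 + 0 = 12 π electrons → 4(3), antiaromatic.
Anion: 6 × 2 + 2 = 14 π electrons → 4(3)+2, aromatic.

The anion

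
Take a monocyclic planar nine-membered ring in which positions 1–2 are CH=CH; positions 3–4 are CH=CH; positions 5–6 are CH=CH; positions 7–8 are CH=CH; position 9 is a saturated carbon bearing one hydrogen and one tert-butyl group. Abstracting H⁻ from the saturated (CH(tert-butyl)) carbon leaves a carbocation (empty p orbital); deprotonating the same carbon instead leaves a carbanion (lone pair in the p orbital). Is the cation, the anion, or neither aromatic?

The anion

Both ions have a continuous loop of p orbitals — each ring atom is sp².
Cation: 4 × 2 + 0 = 8 π electrons → 4(2), antiaromatic.
Anion: 4 × 2 + 2 = 10 π electrons → 4(2)+2, aromatic.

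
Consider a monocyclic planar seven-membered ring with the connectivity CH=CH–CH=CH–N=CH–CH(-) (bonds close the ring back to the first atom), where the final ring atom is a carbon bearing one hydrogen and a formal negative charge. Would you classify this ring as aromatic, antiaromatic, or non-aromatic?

Antiaromatic

The p orbitals form a continuous loop: the double-bond atoms are sp², each contributing one p electron; the doubly-bonded nitrogens are pyridine-type — their lone pairs lie in the ring plane, leaving one electron in the p orbital; the carbanion's lone pair occupies the p orbital. The ring is fully conjugated.
Counting π electrons: 3 × 2 = 6 from the double-bond units + 2 from the CH(-) atom = 8.
8 is a 4n count (n = 2), so the planar conjugated ring is antiaromatic.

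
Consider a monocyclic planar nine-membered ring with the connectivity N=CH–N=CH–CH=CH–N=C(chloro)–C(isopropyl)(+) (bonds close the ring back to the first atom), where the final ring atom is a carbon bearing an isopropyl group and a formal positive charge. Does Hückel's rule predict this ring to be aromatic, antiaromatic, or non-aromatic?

The p orbitals form a continuous loop: the double-bond atoms are sp², each contributing one p electron; each sp² =N– keeps its lone pair in-plane and puts one electron into the π system; the carbocation has an empty p orbital. The ring is fully conjugated.
Adding the contributions, 4 × 2 = 8 from the double-bond units + 0 from the C(isopropyl)(+) atom = 8.
8 = 4(2); a planar, fully conjugated 4n system is antiaromatic.

Antiaromatic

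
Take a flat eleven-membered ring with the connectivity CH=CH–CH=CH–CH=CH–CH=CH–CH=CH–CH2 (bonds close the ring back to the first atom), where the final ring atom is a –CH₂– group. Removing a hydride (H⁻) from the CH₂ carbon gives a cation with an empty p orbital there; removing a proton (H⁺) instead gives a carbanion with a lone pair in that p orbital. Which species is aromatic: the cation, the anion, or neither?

In both ions every ring atom is sp² and contributes a p orbital, so both rings are fully conjugated.
Cation: 5 × 2 + 0 = 10 π electrons → 4(2)+2, aromatic.
Anion: 5 × 2 + 2 = 12 π electrons → 4(3), antiaromatic.

The cation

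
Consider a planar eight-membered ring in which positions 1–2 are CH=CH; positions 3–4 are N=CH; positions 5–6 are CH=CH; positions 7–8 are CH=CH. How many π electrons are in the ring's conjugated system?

Every ring atom contributes a p orbital perpendicular to the ring (each doubly-bonded ring atom is sp² with one p-orbital electron; each sp² =N– keeps its lone pair in-plane and puts one electron into the π system), so the π system is cyclic and fully conjugated.
Counting π electrons: 4 × 2 = 8 from the 4 double-bond units.

8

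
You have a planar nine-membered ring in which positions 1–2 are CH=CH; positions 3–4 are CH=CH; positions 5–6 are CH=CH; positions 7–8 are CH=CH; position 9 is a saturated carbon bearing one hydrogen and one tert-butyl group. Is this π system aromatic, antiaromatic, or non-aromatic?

At the CH(tert-butyl) position, that saturated carbon is sp³ and has no p orbital in the ring π system; the ring's p-orbital overlap is broken there.
Broken conjugation rules out both aromaticity and antiaromaticity.

Non-aromatic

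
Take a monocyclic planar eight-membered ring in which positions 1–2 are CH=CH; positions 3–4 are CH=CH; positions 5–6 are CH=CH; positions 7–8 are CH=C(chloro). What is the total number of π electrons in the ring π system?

All ring atoms are sp² and supply a p orbital to the ring (every atom in a ring double bond is sp² and brings one electron to the p orbital); the conjugation is uninterrupted.
π-electron count: 4 × 2 = 8 from the 4 double-bond units.

8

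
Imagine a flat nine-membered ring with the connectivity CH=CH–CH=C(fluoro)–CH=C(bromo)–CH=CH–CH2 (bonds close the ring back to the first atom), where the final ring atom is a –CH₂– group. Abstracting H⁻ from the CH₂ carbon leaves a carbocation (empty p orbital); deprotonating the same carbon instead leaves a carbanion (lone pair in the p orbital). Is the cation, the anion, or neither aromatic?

The anion

Both ions have a continuous loop of p orbitals — each ring atom is sp².
Cation: 4 × 2 + 0 = 8 π electrons → 4(2), antiaromatic.
Anion: 4 × 2 + 2 = 10 π electrons → 4(2)+2, aromatic.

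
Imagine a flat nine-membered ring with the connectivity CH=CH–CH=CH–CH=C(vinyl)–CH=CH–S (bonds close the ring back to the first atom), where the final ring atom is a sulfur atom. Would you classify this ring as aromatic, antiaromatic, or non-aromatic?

The p orbitals form a continuous loop: each doubly-bonded ring atom is sp² with one p-orbital electron; the sulfur donates one lone pair from its p orbital. The ring is fully conjugated.
Tallying contributions gives 4 × 2 = 8 from the double-bond units + 2 from the S atom = 10.
Since 10 = 4·2 + 2, the ring meets the 4n+2 criterion.

Aromatic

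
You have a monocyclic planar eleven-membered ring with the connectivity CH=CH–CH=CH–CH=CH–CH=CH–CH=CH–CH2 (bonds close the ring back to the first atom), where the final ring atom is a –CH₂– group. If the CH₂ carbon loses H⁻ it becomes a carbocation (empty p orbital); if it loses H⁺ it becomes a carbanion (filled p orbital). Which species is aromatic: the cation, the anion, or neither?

Once that carbon is sp², every ring atom has a p orbital and both ions are fully conjugated.
Cation: 5 × 2 + 0 = 10 π electrons → 4(2)+2, aromatic.
Anion: 5 × 2 + 2 = 12 π electrons → 4(3), antiaromatic.

The cation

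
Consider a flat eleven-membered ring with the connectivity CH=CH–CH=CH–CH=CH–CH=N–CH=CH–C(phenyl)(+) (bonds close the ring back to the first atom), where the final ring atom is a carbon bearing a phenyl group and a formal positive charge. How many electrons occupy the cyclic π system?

Check conjugation: the double-bond atoms are sp², each contributing one p electron; each =N– nitrogen is pyridine-type (lone pair in the sp² plane, one electron in the p orbital); the carbocation has an empty p orbital — every position has a p orbital, so the cyclic π system is continuous.
π-electron count: 5 × 2 = 10 from the double-bond units + 0 from the C(phenyl)(+) atom = 10.

10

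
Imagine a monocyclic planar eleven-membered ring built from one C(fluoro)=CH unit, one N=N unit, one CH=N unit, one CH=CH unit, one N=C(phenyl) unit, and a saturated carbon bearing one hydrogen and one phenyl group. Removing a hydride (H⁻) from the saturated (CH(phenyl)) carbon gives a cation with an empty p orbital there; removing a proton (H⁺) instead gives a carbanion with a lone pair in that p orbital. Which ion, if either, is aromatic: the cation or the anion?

In both ions every ring atom is sp² and contributes a p orbital, so both rings are fully conjugated.
Cation: 5 × 2 + 0 = 10 π electrons → 4(2)+2, aromatic.
Anion: 5 × 2 + 2 = 12 π electrons → 4(3), antiaromatic.

The cation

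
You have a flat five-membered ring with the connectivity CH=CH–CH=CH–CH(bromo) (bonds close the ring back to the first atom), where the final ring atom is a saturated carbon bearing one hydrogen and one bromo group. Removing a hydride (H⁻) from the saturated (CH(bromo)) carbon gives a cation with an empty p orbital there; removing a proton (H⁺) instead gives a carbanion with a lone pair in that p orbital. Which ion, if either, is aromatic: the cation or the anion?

In either ion the ring is fully conjugated: every atom, including the new sp² carbon, supplies a p orbital.
Cation: 2 × 2 + 0 = 4 π electrons → 4(1), antiaromatic.
Anion: 2 × 2 + 2 = 6 π electrons → 4(1)+2, aromatic.

The anion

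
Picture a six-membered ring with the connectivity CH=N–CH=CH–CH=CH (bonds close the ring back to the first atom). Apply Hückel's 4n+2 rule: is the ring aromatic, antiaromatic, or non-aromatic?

Aromatic

Every ring atom contributes a p orbital perpendicular to the ring (each doubly-bonded ring atom is sp² with one p-orbital electron; the doubly-bonded nitrogens are pyridine-type — their lone pairs lie in the ring plane, leaving one electron in the p orbital), so the π system is cyclic and fully conjugated.
Counting π electrons: 3 × 2 = 6 from the 3 double-bond units.
Since 6 = 4·1 + 2, the ring meets the 4n+2 criterion.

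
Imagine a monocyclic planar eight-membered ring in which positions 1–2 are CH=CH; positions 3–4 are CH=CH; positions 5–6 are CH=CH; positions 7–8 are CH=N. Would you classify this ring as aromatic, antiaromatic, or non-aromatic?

Antiaromatic

Check conjugation: the double-bond atoms are sp², each contributing one p electron; each =N– nitrogen is pyridine-type (lone pair in the sp² plane, one electron in the p orbital) — every position has a p orbital, so the cyclic π system is continuous.
Adding the contributions, 4 × 2 = 8 from the 4 double-bond units.
8 = 4(2); a planar, fully conjugated 4n system is antiaromatic.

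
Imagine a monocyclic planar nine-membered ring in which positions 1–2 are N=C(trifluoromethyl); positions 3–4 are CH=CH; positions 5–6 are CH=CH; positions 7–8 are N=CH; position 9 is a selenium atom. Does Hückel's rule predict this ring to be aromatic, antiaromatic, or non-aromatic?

The p orbitals form a continuous loop: the double-bond atoms are sp², each contributing one p electron; the doubly-bonded nitrogens are pyridine-type — their lone pairs lie in the ring plane, leaving one electron in the p orbital; the selenium donates one lone pair from its p orbital. The ring is fully conjugated.
Tallying contributions gives 4 × 2 = 8 from the double-bond units + 2 from the Se atom = 10.
Since 10 = 4·2 + 2, the ring meets the 4n+2 criterion.

Aromatic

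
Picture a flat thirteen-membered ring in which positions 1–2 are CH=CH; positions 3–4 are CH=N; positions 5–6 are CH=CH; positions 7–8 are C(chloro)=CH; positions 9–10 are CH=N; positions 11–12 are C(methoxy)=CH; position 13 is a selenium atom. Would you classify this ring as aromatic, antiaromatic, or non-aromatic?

Aromatic

Every ring atom contributes a p orbital perpendicular to the ring (each doubly-bonded ring atom is sp² with one p-orbital electron; each sp² =N– keeps its lone pair in-plane and puts one electron into the π system; the selenium donates one lone pair from its p orbital), so the π system is cyclic and fully conjugated.
Adding the contributions, 6 × 2 = 12 from the double-bond units + 2 from the Se atom = 14.
14 = 4(3) + 2, which satisfies Hückel's 4n+2 rule.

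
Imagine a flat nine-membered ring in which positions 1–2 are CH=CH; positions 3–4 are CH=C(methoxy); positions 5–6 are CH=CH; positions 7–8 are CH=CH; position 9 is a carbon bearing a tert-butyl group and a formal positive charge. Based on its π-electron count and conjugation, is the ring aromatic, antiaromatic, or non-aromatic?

Antiaromatic

Every ring atom contributes a p orbital perpendicular to the ring (the double-bond atoms are sp², each contributing one p electron; the carbocation has an empty p orbital), so the π system is cyclic and fully conjugated.
Tallying contributions gives 4 × 2 = 8 from the double-bond units + 0 from the C(tert-butyl)(+) atom = 8.
With 8 = 4·2 π electrons, Hückel's rule classifies the planar ring as antiaromatic.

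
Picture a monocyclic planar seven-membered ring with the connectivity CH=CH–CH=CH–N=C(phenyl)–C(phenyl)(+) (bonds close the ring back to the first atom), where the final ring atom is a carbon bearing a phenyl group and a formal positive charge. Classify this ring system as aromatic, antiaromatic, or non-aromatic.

Aromatic

Check conjugation: every atom in a ring double bond is sp² and brings one electron to the p orbital; the doubly-bonded nitrogens are pyridine-type — their lone pairs lie in the ring plane, leaving one electron in the p orbital; the carbocation has an empty p orbital — every position has a p orbital, so the cyclic π system is continuous.
Counting π electrons: 3 × 2 = 6 from the double-bond units + 0 from the C(phenyl)(+) atom = 6.
That gives a 4n+2 count (6, n = 1).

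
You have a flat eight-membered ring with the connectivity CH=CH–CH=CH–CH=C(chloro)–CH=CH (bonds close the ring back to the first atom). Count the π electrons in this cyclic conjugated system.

8

Every ring atom contributes a p orbital perpendicular to the ring (every atom in a ring double bond is sp² and brings one electron to the p orbital), so the π system is cyclic and fully conjugated.
Counting π electrons: 4 × 2 = 8 from the 4 double-bond units.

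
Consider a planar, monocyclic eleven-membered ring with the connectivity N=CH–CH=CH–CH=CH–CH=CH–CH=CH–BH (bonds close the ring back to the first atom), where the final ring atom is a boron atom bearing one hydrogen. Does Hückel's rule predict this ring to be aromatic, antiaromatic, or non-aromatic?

The p orbitals form a continuous loop: every atom in a ring double bond is sp² and brings one electron to the p orbital; each =N– nitrogen is pyridine-type (lone pair in the sp² plane, one electron in the p orbital); the boron has an empty p orbital. The ring is fully conjugated.
Counting π electrons: 5 × 2 = 10 from the double-bond units + 0 from the BH atom = 10.
That gives a 4n+2 count (10, n = 2).

Aromatic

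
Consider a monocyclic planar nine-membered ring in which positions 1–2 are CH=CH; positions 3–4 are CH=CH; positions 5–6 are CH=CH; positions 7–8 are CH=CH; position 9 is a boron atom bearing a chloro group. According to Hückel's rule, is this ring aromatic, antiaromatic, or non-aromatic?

Check conjugation: each doubly-bonded ring atom is sp² with one p-orbital electron; the boron has an empty p orbital — every position has a p orbital, so the cyclic π system is continuous.
Counting π electrons: 4 × 2 = 8 from the double-bond units + 0 from the B(chloro) atom = 8.
A 4n π count (8, n = 2) in a planar conjugated ring means antiaromatic.

Antiaromatic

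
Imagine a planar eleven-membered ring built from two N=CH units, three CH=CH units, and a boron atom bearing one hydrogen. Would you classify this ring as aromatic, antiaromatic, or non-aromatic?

Aromatic

The p orbitals form a continuous loop: each doubly-bonded ring atom is sp² with one p-orbital electron; each sp² =N– keeps its lone pair in-plane and puts one electron into the π system; the boron has an empty p orbital. The ring is fully conjugated.
Counting π electrons: 5 × 2 = 10 from the double-bond units + 0 from the BH atom = 10.
10 = 4(2) + 2, which satisfies Hückel's 4n+2 rule.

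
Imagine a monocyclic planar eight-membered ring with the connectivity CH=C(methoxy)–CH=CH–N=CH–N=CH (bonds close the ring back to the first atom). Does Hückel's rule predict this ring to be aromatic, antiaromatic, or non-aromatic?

Antiaromatic

Check conjugation: each doubly-bonded ring atom is sp² with one p-orbital electron; each =N– nitrogen is pyridine-type (lone pair in the sp² plane, one electron in the p orbital) — every position has a p orbital, so the cyclic π system is continuous.
Counting π electrons: 4 × 2 = 8 from the 4 double-bond units.
8 is a 4n count (n = 2), so the planar conjugated ring is antiaromatic.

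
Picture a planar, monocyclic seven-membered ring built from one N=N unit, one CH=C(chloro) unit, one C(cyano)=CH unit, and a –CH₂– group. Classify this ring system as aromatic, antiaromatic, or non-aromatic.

Non-aromatic

The CH2 position has four σ bonds — the tetrahedral CH₂ carbon is sp³ and has no p orbital in the ring π system — so the cyclic conjugation is interrupted.
A ring that is not fully conjugated cannot be aromatic or antiaromatic regardless of its π-electron count.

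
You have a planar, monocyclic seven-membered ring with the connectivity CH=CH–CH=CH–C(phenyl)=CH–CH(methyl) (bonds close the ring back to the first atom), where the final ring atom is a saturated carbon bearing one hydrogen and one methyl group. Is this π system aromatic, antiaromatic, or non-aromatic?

Non-aromatic

The CH(methyl) carbon is saturated: that saturated carbon is sp³ and has no p orbital in the ring π system. Conjugation is not continuous around the ring.
Without a continuous loop of overlapping p orbitals the Hückel electron count never comes into play.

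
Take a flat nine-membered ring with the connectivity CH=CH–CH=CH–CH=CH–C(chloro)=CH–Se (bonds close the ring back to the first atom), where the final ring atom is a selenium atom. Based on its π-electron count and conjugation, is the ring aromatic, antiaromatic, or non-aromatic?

Aromatic

Every ring atom contributes a p orbital perpendicular to the ring (each doubly-bonded ring atom is sp² with one p-orbital electron; the selenium donates one lone pair from its p orbital), so the π system is cyclic and fully conjugated.
Adding the contributions, 4 × 2 = 8 from the double-bond units + 2 from the Se atom = 10.
With 10 π electrons (n = 2), the Hückel 4n+2 condition holds.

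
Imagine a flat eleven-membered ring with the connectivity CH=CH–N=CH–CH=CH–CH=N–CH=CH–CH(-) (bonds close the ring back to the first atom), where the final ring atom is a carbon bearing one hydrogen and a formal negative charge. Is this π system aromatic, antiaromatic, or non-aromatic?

Antiaromatic

Check conjugation: the double-bond atoms are sp², each contributing one p electron; each sp² =N– keeps its lone pair in-plane and puts one electron into the π system; the carbanion's lone pair occupies the p orbital — every position has a p orbital, so the cyclic π system is continuous.
Adding the contributions, 5 × 2 = 10 from the double-bond units + 2 from the CH(-) atom = 12.
12 = 4(3); a planar, fully conjugated 4n system is antiaromatic.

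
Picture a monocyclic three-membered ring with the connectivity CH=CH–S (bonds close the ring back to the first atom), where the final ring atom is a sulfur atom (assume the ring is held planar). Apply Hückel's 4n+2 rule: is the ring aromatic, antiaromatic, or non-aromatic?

Every ring atom contributes a p orbital perpendicular to the ring (each doubly-bonded ring atom is sp² with one p-orbital electron; the sulfur donates one lone pair from its p orbital), so the π system is cyclic and fully conjugated.
Adding the contributions, 1 × 2 = 2 from the double-bond unit + 2 from the S atom = 4.
4 is a 4n count (n = 1), so the planar conjugated ring is antiaromatic.

Antiaromatic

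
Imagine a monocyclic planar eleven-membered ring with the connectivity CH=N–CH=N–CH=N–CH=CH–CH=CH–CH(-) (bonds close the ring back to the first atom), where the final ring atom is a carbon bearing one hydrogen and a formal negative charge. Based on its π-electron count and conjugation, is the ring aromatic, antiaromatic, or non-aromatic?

Check conjugation: every atom in a ring double bond is sp² and brings one electron to the p orbital; each =N– nitrogen is pyridine-type (lone pair in the sp² plane, one electron in the p orbital); the carbanion's lone pair occupies the p orbital — every position has a p orbital, so the cyclic π system is continuous.
Counting π electrons: 5 × 2 = 10 from the double-bond units + 2 from the CH(-) atom = 12.
With 12 = 4·3 π electrons, Hückel's rule classifies the planar ring as antiaromatic.

Antiaromatic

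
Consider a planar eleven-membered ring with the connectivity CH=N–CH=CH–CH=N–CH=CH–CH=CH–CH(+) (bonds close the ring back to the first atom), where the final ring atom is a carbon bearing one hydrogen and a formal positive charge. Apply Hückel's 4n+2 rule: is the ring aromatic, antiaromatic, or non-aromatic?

Every ring atom contributes a p orbital perpendicular to the ring (every atom in a ring double bond is sp² and brings one electron to the p orbital; each =N– nitrogen is pyridine-type (lone pair in the sp² plane, one electron in the p orbital); the carbocation has an empty p orbital), so the π system is cyclic and fully conjugated.
Tallying contributions gives 5 × 2 = 10 from the double-bond units + 0 from the CH(+) atom = 10.
10 = 4(2) + 2, which satisfies Hückel's 4n+2 rule.

Aromatic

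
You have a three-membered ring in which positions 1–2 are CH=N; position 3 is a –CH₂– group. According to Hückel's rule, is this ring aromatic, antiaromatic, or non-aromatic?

Non-aromatic

Because the tetrahedral CH₂ carbon is sp³ and has no p orbital in the ring π system at the CH2 position, the π system cannot extend all the way around the ring.
Without a continuous loop of overlapping p orbitals the Hückel electron count never comes into play.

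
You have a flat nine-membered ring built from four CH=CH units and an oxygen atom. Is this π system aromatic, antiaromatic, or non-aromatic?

Check conjugation: each doubly-bonded ring atom is sp² with one p-orbital electron; the oxygen donates one lone pair from its p orbital — every position has a p orbital, so the cyclic π system is continuous.
Tallying contributions gives 4 × 2 = 8 from the double-bond units + 2 from the O atom = 10.
With 10 π electrons (n = 2), the Hückel 4n+2 condition holds.

Aromatic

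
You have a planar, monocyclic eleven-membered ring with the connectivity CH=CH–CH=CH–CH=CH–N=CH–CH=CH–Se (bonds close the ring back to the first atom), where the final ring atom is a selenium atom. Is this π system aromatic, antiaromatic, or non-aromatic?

Antiaromatic

Every ring atom contributes a p orbital perpendicular to the ring (the double-bond atoms are sp², each contributing one p electron; the doubly-bonded nitrogens are pyridine-type — their lone pairs lie in the ring plane, leaving one electron in the p orbital; the selenium donates one lone pair from its p orbital), so the π system is cyclic and fully conjugated.
Counting π electrons: 5 × 2 = 10 from the double-bond units + 2 from the Se atom = 12.
12 is a 4n count (n = 3), so the planar conjugated ring is antiaromatic.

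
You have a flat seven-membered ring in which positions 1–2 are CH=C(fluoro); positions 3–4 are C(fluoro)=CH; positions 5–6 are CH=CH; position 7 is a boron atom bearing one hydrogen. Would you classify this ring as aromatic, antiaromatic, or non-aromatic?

Aromatic

Every ring atom contributes a p orbital perpendicular to the ring (each doubly-bonded ring atom is sp² with one p-orbital electron; the boron has an empty p orbital), so the π system is cyclic and fully conjugated.
Counting π electrons: 3 × 2 = 6 from the double-bond units + 0 from the BH atom = 6.
Since 6 = 4·1 + 2, the ring meets the 4n+2 criterion.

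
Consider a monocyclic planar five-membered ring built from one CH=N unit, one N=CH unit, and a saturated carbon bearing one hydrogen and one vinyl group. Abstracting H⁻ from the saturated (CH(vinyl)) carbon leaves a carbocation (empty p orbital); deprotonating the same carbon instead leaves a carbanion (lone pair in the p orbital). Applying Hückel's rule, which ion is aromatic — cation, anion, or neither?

The anion

In either ion the ring is fully conjugated: every atom, including the new sp² carbon, supplies a p orbital.
Cation: 2 × 2 + 0 = 4 π electrons → 4(1), antiaromatic.
Anion: 2 × 2 + 2 = 6 π electrons → 4(1)+2, aromatic.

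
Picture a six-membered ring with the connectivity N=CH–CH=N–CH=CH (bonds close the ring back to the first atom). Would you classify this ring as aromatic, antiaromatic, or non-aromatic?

Every ring atom contributes a p orbital perpendicular to the ring (the double-bond atoms are sp², each contributing one p electron; each sp² =N– keeps its lone pair in-plane and puts one electron into the π system), so the π system is cyclic and fully conjugated.
Tallying contributions gives 3 × 2 = 6 from the 3 double-bond units.
That gives a 4n+2 count (6, n = 1).

Aromatic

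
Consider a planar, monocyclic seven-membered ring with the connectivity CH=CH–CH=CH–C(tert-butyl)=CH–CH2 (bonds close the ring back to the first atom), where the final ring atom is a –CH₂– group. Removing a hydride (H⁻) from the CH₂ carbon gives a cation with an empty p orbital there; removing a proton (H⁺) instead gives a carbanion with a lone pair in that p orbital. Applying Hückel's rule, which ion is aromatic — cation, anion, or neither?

The cation

Both ions have a continuous loop of p orbitals — each ring atom is sp².
Cation: 3 × 2 + 0 = 6 π electrons → 4(1)+2, aromatic.
Anion: 3 × 2 + 2 = 8 π electrons → 4(2), antiaromatic.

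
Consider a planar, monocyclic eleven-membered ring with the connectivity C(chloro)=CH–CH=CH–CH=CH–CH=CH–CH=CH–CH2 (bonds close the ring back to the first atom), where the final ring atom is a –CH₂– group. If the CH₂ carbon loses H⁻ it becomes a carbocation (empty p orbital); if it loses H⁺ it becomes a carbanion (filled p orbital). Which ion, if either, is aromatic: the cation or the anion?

In both ions every ring atom is sp² and contributes a p orbital, so both rings are fully conjugated.
Cation: 5 × 2 + 0 = 10 π electrons → 4(2)+2, aromatic.
Anion: 5 × 2 + 2 = 12 π electrons → 4(3), antiaromatic.

The cation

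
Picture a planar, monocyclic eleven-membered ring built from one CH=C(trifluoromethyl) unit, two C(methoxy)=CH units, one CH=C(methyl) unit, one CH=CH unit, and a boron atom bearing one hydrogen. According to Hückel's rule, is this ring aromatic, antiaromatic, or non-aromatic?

All ring atoms are sp² and supply a p orbital to the ring (each doubly-bonded ring atom is sp² with one p-orbital electron; the boron has an empty p orbital); the conjugation is uninterrupted.
Tallying contributions gives 5 × 2 = 10 from the double-bond units + 0 from the BH atom = 10.
With 10 π electrons (n = 2), the Hückel 4n+2 condition holds.

Aromatic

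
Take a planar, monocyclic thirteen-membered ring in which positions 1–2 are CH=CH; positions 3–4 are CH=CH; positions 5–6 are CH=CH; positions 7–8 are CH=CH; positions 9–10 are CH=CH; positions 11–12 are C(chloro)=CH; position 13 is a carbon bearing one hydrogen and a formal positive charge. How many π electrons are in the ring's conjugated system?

12

All ring atoms are sp² and supply a p orbital to the ring (each doubly-bonded ring atom is sp² with one p-orbital electron; the carbocation has an empty p orbital); the conjugation is uninterrupted.
Adding the contributions, 6 × 2 = 12 from the double-bond units + 0 from the CH(+) atom = 12.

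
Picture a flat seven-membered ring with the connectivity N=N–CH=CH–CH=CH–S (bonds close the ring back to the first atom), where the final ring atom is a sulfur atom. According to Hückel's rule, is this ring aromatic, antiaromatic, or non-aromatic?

The p orbitals form a continuous loop: each doubly-bonded ring atom is sp² with one p-orbital electron; the doubly-bonded nitrogens are pyridine-type — their lone pairs lie in the ring plane, leaving one electron in the p orbital; the sulfur donates one lone pair from its p orbital. The ring is fully conjugated.
π-electron count: 3 × 2 = 6 from the double-bond units + 2 from the S atom = 8.
8 is a 4n count (n = 2), so the planar conjugated ring is antiaromatic.

Antiaromatic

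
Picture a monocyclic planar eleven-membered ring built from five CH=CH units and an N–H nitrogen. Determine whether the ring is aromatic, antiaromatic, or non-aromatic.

The p orbitals form a continuous loop: the double-bond atoms are sp², each contributing one p electron; the pyrrole-type nitrogen donates its lone pair from the p orbital. The ring is fully conjugated.
π-electron count: 5 × 2 = 10 from the double-bond units + 2 from the NH atom = 12.
12 is a 4n count (n = 3), so the planar conjugated ring is antiaromatic.

Antiaromatic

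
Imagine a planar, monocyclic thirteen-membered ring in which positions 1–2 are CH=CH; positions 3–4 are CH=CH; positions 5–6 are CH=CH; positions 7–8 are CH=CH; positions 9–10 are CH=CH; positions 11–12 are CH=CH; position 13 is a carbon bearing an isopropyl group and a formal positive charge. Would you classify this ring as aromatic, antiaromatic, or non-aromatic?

Antiaromatic

All ring atoms are sp² and supply a p orbital to the ring (every atom in a ring double bond is sp² and brings one electron to the p orbital; the carbocation has an empty p orbital); the conjugation is uninterrupted.
π-electron count: 6 × 2 = 12 from the double-bond units + 0 from the C(isopropyl)(+) atom = 12.
A 4n π count (12, n = 3) in a planar conjugated ring means antiaromatic.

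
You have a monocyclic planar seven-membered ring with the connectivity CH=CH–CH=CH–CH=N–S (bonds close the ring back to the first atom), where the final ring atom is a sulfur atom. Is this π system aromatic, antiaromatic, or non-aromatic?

Antiaromatic

Every ring atom contributes a p orbital perpendicular to the ring (every atom in a ring double bond is sp² and brings one electron to the p orbital; the doubly-bonded nitrogens are pyridine-type — their lone pairs lie in the ring plane, leaving one electron in the p orbital; the sulfur donates one lone pair from its p orbital), so the π system is cyclic and fully conjugated.
Tallying contributions gives 3 × 2 = 6 from the double-bond units + 2 from the S atom = 8.
8 is a 4n count (n = 2), so the planar conjugated ring is antiaromatic.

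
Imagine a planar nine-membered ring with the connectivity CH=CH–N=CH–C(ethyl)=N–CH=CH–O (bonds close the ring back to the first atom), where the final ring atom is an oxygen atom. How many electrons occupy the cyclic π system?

The p orbitals form a continuous loop: each doubly-bonded ring atom is sp² with one p-orbital electron; the doubly-bonded nitrogens are pyridine-type — their lone pairs lie in the ring plane, leaving one electron in the p orbital; the oxygen donates one lone pair from its p orbital. The ring is fully conjugated.
Tallying contributions gives 4 × 2 = 8 from the double-bond units + 2 from the O atom = 10.

10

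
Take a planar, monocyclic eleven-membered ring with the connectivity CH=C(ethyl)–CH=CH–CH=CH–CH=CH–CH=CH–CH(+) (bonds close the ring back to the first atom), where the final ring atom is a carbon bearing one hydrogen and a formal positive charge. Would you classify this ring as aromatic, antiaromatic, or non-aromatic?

Aromatic

Every ring atom contributes a p orbital perpendicular to the ring (the double-bond atoms are sp², each contributing one p electron; the carbocation has an empty p orbital), so the π system is cyclic and fully conjugated.
Counting π electrons: 5 × 2 = 10 from the double-bond units + 0 from the CH(+) atom = 10.
That gives a 4n+2 count (10, n = 2).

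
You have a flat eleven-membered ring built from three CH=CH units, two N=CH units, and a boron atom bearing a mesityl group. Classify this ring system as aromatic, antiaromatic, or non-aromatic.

Aromatic

All ring atoms are sp² and supply a p orbital to the ring (the double-bond atoms are sp², each contributing one p electron; each sp² =N– keeps its lone pair in-plane and puts one electron into the π system; the boron has an empty p orbital); the conjugation is uninterrupted.
Adding the contributions, 5 × 2 = 10 from the double-bond units + 0 from the B(mesityl) atom = 10.
With 10 π electrons (n = 2), the Hückel 4n+2 condition holds.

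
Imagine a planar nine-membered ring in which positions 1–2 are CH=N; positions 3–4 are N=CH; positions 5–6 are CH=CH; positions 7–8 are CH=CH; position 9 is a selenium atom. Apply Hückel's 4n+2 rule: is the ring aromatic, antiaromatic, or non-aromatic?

Aromatic

Check conjugation: each doubly-bonded ring atom is sp² with one p-orbital electron; the doubly-bonded nitrogens are pyridine-type — their lone pairs lie in the ring plane, leaving one electron in the p orbital; the selenium donates one lone pair from its p orbital — every position has a p orbital, so the cyclic π system is continuous.
Adding the contributions, 4 × 2 = 8 from the double-bond units + 2 from the Se atom = 10.
Since 10 = 4·2 + 2, the ring meets the 4n+2 criterion.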